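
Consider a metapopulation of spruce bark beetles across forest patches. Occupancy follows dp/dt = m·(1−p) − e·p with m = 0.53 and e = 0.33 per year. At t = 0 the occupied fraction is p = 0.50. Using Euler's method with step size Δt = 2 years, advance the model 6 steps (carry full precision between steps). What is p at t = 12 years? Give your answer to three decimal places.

Update rule: p ← p + [m·(1−p) − e·p]·Δt with Δt = 2.
p: 0.50000 → 0.70000  (Δp = +0.20000)
p: 0.70000 → 0.55600  (Δp = -0.14400)
p: 0.55600 → 0.65968  (Δp = +0.10368)
p: 0.65968 → 0.58503  (Δp = -0.07465)
p: 0.58503 → 0.63878  (Δp = +0.05375)
p: 0.63878 → 0.60008  (Δp = -0.03870)

0.600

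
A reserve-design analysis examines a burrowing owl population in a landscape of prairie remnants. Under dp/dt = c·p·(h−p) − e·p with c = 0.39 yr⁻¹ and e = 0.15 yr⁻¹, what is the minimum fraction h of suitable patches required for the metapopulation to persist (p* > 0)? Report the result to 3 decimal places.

0.385

p* = h − e/c is positive only when h > e/c.
h_min = e/c = 0.15/0.39 = 0.3846.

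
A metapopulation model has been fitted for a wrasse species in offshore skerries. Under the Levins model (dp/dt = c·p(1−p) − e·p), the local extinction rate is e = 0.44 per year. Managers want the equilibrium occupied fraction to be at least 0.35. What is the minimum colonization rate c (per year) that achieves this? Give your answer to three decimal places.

p* = 1 − e/c ≥ 0.35 requires e/c ≤ 0.6500, i.e. c ≥ e/0.6500.
c_min = 0.44/0.6500 = 0.6769.

0.677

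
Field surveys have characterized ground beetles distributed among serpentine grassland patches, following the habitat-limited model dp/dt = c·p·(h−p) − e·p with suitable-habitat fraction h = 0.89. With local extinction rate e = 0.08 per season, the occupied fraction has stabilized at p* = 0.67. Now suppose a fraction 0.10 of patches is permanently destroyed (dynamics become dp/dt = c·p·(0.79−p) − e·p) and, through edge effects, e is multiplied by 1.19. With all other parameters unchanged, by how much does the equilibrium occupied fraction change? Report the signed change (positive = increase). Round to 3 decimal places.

Balance c(h−p*) = e gives c = e/(0.89 − 0.67000) = 0.08/0.22000 = 0.36364.
New p* = 0.79 − e/c = 0.79 − 0.09520/0.36364 = 0.52820.
Δp* = 0.52820 − 0.67000 = -0.14180.

-0.142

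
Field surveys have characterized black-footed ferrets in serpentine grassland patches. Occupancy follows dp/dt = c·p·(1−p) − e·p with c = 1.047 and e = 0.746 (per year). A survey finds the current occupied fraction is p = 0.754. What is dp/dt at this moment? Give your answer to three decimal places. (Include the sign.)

-0.368

Colonization term: c·p·(1−p) = 1.047×0.754×0.2460 = 0.19420.
Extinction term: e·p = 0.56248.
dp/dt = 0.19420 − 0.56248 = -0.36828.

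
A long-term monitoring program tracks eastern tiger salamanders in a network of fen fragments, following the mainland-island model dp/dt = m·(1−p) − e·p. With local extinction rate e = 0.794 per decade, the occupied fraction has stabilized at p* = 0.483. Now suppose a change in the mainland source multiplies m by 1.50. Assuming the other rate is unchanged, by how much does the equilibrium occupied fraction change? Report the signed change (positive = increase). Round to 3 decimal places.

0.101

Balance m(1−p*) = e·p* gives m = e·p*/(1−p*) = 0.794×0.48300/0.51700 = 0.74178.
New p* = m/(m+e) = 1.11267/(1.11267+0.79400) = 0.58357.
Δp* = 0.58357 − 0.48300 = +0.10057.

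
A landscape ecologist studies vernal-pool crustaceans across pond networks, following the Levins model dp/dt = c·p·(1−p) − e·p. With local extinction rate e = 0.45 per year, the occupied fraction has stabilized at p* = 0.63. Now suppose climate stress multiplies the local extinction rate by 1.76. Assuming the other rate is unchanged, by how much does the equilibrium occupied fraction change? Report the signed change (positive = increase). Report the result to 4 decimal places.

Balance c(1−p*) = e gives c = e/(1 − 0.63000) = 0.45/0.37000 = 1.21622.
New p* = 1 − e/c = 1 − 0.79200/1.21622 = 0.34880.
Δp* = 0.34880 − 0.63000 = -0.28120.

-0.2812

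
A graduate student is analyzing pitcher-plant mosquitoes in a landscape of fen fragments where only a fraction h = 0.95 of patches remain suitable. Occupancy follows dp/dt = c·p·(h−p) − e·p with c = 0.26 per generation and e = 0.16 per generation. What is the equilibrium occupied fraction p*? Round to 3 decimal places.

Setting dp/dt = 0 and dividing by p* gives c·(h−p*) = e.
So p* = h − e/c = 0.95 − 0.16/0.26 = 0.95 − 0.6154 = 0.3346.

0.335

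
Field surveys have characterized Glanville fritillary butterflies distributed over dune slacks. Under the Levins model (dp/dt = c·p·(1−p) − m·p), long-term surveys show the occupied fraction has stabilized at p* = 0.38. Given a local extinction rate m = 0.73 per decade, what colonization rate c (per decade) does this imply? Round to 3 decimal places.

1.177

At equilibrium c(1−p*) = m, so c = m/(1−p*).
c = 0.73/(1 − 0.38) = 0.73/0.6200 = 1.1774.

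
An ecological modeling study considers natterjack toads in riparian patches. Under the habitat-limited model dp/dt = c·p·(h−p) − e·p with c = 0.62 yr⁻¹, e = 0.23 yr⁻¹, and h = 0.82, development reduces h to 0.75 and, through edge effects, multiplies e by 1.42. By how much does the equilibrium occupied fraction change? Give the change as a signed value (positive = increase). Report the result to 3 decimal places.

-0.226

Before: p* = h − e/c = 0.82 − 0.23/0.62 = 0.82 − 0.3710 = 0.4490.
After: c = 0.62, e = 0.3266, h = 0.75; p* = 0.75 − 0.3266/0.62 = 0.2232.
Δp* = 0.2232 − 0.4490 = -0.2258.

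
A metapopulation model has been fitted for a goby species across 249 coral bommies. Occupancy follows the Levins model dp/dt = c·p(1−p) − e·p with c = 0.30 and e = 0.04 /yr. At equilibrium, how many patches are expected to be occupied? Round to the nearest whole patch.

216

p* = 1 − e/c = 1 − 0.04/0.30 = 0.8667.
Expected occupied patches = N × p* = 249 × 0.8667 = 215.80 ≈ 216.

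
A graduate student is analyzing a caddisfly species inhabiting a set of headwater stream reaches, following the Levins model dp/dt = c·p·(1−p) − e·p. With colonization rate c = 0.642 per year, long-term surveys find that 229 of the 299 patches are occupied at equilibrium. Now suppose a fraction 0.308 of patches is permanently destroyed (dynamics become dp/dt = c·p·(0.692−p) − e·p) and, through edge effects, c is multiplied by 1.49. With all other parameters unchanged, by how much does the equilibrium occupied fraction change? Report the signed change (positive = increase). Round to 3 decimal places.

Observed p* = 229/299 = 0.76589.
Balance c(1−p*) = e gives e = 0.642×(1 − 0.76589) = 0.15030.
New p* = 0.692 − e/c = 0.692 − 0.15030/0.95658 = 0.53488.
Δp* = 0.53488 − 0.76589 = -0.23101.

-0.231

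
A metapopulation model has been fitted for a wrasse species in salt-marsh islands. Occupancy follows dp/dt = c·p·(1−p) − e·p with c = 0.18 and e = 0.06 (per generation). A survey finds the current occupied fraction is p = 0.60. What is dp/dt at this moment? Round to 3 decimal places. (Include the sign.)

Colonization term: c·p·(1−p) = 0.18×0.60×0.4000 = 0.04320.
Extinction term: e·p = 0.03600.
dp/dt = 0.04320 − 0.03600 = 0.00720.

0.007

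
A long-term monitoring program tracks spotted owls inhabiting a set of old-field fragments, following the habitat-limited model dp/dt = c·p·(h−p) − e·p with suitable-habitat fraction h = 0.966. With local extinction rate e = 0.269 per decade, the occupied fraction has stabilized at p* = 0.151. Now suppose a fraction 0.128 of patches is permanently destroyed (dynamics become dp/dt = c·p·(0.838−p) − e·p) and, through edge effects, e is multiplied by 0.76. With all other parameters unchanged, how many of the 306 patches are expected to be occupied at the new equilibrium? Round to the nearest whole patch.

Balance c(h−p*) = e gives c = e/(0.966 − 0.15100) = 0.269/0.81500 = 0.33006.
New p* = 0.838 − e/c = 0.838 − 0.20444/0.33006 = 0.21860.
Expected occupied = 306 × 0.21860 = 66.89 ≈ 67.

67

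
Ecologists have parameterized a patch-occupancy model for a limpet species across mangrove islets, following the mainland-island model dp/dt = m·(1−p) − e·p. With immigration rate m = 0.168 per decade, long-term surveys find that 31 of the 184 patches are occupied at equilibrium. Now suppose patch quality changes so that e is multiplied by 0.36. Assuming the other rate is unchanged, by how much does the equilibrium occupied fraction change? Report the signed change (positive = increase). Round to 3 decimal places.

Observed p* = 31/184 = 0.16848.
Balance m(1−p*) = e·p* gives e = m(1−p*)/p* = 0.168×0.83152/0.16848 = 0.82915.
New p* = m/(m+e) = 0.16800/(0.16800+0.29849) = 0.36014.
Δp* = 0.36014 − 0.16848 = +0.19166.

0.192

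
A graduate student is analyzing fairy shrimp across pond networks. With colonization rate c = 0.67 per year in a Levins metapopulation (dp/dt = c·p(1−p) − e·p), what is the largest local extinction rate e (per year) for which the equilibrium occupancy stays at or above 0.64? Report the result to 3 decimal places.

0.241

1 − e/c ≥ 0.64 ⇒ e ≤ c(1 − 0.64) = 0.67 × 0.3600.
e_max = 0.2412.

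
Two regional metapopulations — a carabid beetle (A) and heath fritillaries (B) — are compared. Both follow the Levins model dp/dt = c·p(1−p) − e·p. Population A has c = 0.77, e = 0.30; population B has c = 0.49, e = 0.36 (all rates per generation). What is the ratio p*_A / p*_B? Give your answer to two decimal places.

A: p*_A = 1 − 0.30/0.77 = 0.6104.
B: p*_B = 1 − 0.36/0.49 = 0.2653.
p*_A / p*_B = 0.6104/0.2653 = 2.3007.

2.30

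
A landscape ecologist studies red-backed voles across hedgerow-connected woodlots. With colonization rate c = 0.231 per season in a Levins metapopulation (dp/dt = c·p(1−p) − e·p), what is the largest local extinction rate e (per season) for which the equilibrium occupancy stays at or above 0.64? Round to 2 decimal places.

0.08

1 − e/c ≥ 0.64 ⇒ e ≤ c(1 − 0.64) = 0.231 × 0.3600.
e_max = 0.0832.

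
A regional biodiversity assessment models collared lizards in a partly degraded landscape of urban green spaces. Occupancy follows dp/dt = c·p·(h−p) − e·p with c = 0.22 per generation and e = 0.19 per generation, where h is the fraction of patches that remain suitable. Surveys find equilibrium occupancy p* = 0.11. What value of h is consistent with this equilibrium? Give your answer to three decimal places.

0.974

At equilibrium c(h−p*) = e, so h = p* + e/c.
h = 0.11 + 0.19/0.22 = 0.11 + 0.8636 = 0.9736.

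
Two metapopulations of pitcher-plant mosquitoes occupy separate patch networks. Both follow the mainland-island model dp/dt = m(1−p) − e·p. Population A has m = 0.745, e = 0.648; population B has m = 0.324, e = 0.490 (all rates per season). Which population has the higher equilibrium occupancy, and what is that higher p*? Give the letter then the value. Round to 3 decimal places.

A: p*_A = m/(m+e) = 0.745/1.3930 = 0.5348.
B: p*_B = 0.324/0.8140 = 0.3980.
A is higher at 0.5348.

A, 0.535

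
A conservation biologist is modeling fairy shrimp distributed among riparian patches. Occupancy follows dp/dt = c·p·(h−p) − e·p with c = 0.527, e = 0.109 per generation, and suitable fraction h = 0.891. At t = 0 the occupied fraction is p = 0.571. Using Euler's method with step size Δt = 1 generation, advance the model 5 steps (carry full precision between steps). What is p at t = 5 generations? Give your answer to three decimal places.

0.669

Update rule: p ← p + [c·p·(h−p) − e·p]·Δt with Δt = 1.
  1  |  dp/dt·Δt = +0.034054  |  p_1 = 0.605054
  2  |  dp/dt·Δt = +0.025227  |  p_2 = 0.630281
  3  |  dp/dt·Δt = +0.017899  |  p_3 = 0.648180
  4  |  dp/dt·Δt = +0.012293  |  p_4 = 0.660474
  5  |  dp/dt·Δt = +0.008248  |  p_5 = 0.668721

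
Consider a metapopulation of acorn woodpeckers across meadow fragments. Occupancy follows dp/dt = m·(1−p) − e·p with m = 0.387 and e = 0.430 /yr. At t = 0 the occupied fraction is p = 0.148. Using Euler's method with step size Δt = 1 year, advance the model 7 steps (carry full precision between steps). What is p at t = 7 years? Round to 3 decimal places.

Update rule: p ← p + [m·(1−p) − e·p]·Δt with Δt = 1.
t = 1: p = 0.14800 + (+0.26608) = 0.41408
t = 2: p = 0.41408 + (+0.04869) = 0.46278
t = 3: p = 0.46278 + (+0.00891) = 0.47169
t = 4: p = 0.47169 + (+0.00163) = 0.47332
t = 5: p = 0.47332 + (+0.00030) = 0.47362
t = 6: p = 0.47362 + (+0.00005) = 0.47367
t = 7: p = 0.47367 + (+0.00001) = 0.47368

0.474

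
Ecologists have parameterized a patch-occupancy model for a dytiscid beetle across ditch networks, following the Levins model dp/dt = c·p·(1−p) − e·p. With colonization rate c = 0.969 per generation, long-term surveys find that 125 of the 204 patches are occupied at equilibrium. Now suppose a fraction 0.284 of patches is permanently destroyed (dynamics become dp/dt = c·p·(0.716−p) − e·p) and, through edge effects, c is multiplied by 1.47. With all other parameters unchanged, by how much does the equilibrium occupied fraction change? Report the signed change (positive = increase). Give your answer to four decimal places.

Observed p* = 125/204 = 0.61275.
Balance c(1−p*) = e gives e = 0.969×(1 − 0.61275) = 0.37525.
New p* = 0.716 − e/c = 0.716 − 0.37525/1.42443 = 0.45256.
Δp* = 0.45256 − 0.61275 = -0.16019.

-0.1602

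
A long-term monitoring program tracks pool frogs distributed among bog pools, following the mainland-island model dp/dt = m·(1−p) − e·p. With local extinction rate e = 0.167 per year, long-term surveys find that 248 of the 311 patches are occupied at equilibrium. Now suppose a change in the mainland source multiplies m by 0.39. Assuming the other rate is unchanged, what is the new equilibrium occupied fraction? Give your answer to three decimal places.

0.606

Observed p* = 248/311 = 0.79743.
Balance m(1−p*) = e·p* gives m = e·p*/(1−p*) = 0.167×0.79743/0.20257 = 0.65741.
New p* = m/(m+e) = 0.25639/(0.25639+0.16700) = 0.60556.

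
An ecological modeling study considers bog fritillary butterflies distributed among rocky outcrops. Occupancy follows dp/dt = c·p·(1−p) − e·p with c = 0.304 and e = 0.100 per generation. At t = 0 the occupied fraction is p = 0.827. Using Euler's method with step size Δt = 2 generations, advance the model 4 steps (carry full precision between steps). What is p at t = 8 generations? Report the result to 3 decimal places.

Update rule: p ← p + [c·p·(1−p) − e·p]·Δt with Δt = 2.
t = 2: p = 0.82700 + (-0.07841) = 0.74859
t = 4: p = 0.74859 + (-0.03529) = 0.71330
t = 6: p = 0.71330 + (-0.01832) = 0.69498
t = 8: p = 0.69498 + (-0.01011) = 0.68487

0.685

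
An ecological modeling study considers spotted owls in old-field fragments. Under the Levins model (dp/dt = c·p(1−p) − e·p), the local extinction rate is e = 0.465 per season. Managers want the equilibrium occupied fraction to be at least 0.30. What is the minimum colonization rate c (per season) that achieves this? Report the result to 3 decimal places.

0.664

p* = 1 − e/c ≥ 0.30 requires e/c ≤ 0.7000, i.e. c ≥ e/0.7000.
c_min = 0.465/0.7000 = 0.6643.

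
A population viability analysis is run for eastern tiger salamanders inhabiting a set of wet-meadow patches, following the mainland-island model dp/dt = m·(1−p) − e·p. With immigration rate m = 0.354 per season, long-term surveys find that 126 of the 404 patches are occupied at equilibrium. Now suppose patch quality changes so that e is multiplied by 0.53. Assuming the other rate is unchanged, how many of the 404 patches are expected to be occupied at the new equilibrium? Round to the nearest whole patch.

Observed p* = 126/404 = 0.31188.
Balance m(1−p*) = e·p* gives e = m(1−p*)/p* = 0.354×0.68812/0.31188 = 0.78105.
New p* = m/(m+e) = 0.35400/(0.35400+0.41396) = 0.46096.
Expected occupied = 404 × 0.46096 = 186.23 ≈ 186.

186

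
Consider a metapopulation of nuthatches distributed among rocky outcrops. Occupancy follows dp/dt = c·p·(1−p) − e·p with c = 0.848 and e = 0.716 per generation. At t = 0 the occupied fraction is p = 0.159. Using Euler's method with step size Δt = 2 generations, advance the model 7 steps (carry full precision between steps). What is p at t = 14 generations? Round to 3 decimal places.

0.156

Update rule: p ← p + [c·p·(1−p) − e·p]·Δt with Δt = 2.
step 1: Δp = -0.00090, p = 0.15810
step 2: Δp = -0.00065, p = 0.15745
step 3: Δp = -0.00048, p = 0.15697
step 4: Δp = -0.00035, p = 0.15662
step 5: Δp = -0.00026, p = 0.15637
step 6: Δp = -0.00019, p = 0.15618
step 7: Δp = -0.00014, p = 0.15604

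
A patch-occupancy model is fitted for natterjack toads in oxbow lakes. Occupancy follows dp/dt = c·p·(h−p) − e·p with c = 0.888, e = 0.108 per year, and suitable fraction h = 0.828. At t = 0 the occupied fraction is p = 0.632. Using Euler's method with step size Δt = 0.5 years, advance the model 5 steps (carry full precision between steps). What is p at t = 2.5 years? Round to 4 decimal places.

Update rule: p ← p + [c·p·(h−p) − e·p]·Δt with Δt = 0.5.
  1  |  dp/dt·Δt = +0.020871  |  p_1 = 0.652871
  2  |  dp/dt·Δt = +0.015510  |  p_2 = 0.668382
  3  |  dp/dt·Δt = +0.011276  |  p_3 = 0.679658
  4  |  dp/dt·Δt = +0.008063  |  p_4 = 0.687721
  5  |  dp/dt·Δt = +0.005697  |  p_5 = 0.693418

0.6934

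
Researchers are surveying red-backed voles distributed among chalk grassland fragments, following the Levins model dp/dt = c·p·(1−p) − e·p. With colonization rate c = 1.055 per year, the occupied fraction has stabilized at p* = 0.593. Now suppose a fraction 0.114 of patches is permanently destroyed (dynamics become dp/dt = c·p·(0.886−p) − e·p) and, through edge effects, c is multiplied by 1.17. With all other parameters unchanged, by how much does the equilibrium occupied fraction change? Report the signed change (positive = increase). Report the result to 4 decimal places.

Balance c(1−p*) = e gives e = 1.055×(1 − 0.59300) = 0.42939.
New p* = 0.886 − e/c = 0.886 − 0.42939/1.23435 = 0.53813.
Δp* = 0.53813 − 0.59300 = -0.05487.

-0.0549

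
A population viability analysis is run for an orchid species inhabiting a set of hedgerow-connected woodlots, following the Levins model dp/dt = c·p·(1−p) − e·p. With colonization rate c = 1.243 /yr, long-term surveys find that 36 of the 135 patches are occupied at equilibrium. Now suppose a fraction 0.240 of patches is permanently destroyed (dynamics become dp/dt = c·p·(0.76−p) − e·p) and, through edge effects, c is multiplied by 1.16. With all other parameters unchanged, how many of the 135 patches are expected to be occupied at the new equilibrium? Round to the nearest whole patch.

Observed p* = 36/135 = 0.26667.
Balance c(1−p*) = e gives e = 1.243×(1 − 0.26667) = 0.91153.
New p* = 0.76 − e/c = 0.76 − 0.91153/1.44188 = 0.12782.
Expected occupied = 135 × 0.12782 = 17.26 ≈ 17.

17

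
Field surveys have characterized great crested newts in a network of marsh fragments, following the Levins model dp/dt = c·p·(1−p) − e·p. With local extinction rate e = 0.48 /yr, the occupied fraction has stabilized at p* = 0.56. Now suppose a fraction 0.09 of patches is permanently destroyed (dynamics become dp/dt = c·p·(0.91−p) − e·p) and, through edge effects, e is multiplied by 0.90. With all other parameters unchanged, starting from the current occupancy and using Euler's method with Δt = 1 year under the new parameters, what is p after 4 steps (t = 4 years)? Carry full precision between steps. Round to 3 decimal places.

0.515

Balance c(1−p*) = e gives c = e/(1 − 0.56000) = 0.48/0.44000 = 1.09091.
Starting from p₀ = 0.56000; update p ← p + (dp/dt)·Δt with the new parameters.
t = 1: p = 0.56000 + (-0.02810) = 0.53190
t = 2: p = 0.53190 + (-0.01039) = 0.52151
t = 3: p = 0.52151 + (-0.00427) = 0.51724
t = 4: p = 0.51724 + (-0.00183) = 0.51541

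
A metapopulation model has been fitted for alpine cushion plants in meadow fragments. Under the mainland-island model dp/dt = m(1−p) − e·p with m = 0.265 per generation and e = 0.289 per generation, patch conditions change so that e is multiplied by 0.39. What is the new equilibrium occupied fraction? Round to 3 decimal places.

Before: p* = 0.265/(0.265+0.289) = 0.4783.
After: m = 0.265, e = 0.11271; p* = 0.265/0.3777 = 0.7016.

0.702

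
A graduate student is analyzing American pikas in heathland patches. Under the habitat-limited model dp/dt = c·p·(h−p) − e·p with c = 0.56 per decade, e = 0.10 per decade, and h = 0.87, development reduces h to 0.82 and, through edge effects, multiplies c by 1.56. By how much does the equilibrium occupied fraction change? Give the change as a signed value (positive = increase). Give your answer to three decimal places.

0.014

Before: p* = h − e/c = 0.87 − 0.10/0.56 = 0.87 − 0.1786 = 0.6914.
After: c = 0.8736, e = 0.1, h = 0.82; p* = 0.82 − 0.1/0.8736 = 0.7055.
Δp* = 0.7055 − 0.6914 = +0.0141.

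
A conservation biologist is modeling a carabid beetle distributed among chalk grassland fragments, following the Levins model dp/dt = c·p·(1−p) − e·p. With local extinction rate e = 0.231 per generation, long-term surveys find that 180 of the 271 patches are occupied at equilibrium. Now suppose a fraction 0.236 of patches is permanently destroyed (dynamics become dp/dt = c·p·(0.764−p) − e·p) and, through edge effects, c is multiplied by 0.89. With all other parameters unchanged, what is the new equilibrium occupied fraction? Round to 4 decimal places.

0.3867

Observed p* = 180/271 = 0.66421.
Balance c(1−p*) = e gives c = e/(1 − 0.66421) = 0.231/0.33579 = 0.68793.
New p* = 0.764 − e/c = 0.764 − 0.23100/0.61226 = 0.38671.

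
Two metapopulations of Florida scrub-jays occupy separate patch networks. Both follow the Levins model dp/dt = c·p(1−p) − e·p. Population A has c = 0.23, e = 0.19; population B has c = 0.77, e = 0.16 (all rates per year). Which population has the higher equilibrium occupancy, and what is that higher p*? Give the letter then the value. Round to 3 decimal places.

A: p*_A = 1 − 0.19/0.23 = 0.1739.
B: p*_B = 1 − 0.16/0.77 = 0.7922.
B is higher at 0.7922.

B, 0.792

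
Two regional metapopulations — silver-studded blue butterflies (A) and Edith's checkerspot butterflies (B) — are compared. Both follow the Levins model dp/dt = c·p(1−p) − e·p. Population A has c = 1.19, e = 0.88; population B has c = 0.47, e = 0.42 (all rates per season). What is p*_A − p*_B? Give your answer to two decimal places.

0.15

A: p*_A = 1 − 0.88/1.19 = 0.2605.
B: p*_B = 1 − 0.42/0.47 = 0.1064.
p*_A − p*_B = 0.2605 − 0.1064 = 0.1541.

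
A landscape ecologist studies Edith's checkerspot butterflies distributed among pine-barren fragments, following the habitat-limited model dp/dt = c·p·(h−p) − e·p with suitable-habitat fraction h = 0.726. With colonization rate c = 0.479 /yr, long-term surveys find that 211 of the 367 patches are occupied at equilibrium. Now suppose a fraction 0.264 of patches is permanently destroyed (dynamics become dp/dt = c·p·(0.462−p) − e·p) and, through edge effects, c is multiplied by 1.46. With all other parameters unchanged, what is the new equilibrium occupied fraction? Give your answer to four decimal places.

Observed p* = 211/367 = 0.57493.
Balance c(h−p*) = e gives e = 0.479×(0.726 − 0.57493) = 0.07236.
New p* = 0.462 − e/c = 0.462 − 0.07236/0.69934 = 0.35853.

0.3585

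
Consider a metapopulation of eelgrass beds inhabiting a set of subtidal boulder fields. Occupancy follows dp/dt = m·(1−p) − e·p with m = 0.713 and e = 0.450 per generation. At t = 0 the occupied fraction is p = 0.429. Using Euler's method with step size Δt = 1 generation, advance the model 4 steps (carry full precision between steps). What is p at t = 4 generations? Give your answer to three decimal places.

Update rule: p ← p + [m·(1−p) − e·p]·Δt with Δt = 1.
p: 0.42900 → 0.64307  (Δp = +0.21407)
p: 0.64307 → 0.60818  (Δp = -0.03489)
p: 0.60818 → 0.61387  (Δp = +0.00569)
p: 0.61387 → 0.61294  (Δp = -0.00093)

0.613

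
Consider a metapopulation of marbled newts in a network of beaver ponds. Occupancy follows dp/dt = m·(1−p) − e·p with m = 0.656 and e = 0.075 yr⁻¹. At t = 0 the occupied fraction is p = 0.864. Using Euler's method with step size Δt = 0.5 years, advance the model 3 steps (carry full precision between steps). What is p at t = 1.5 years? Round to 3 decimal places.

0.889

Update rule: p ← p + [m·(1−p) − e·p]·Δt with Δt = 0.5.
p: 0.86400 → 0.87621  (Δp = +0.01221)
p: 0.87621 → 0.88395  (Δp = +0.00775)
p: 0.88395 → 0.88887  (Δp = +0.00491)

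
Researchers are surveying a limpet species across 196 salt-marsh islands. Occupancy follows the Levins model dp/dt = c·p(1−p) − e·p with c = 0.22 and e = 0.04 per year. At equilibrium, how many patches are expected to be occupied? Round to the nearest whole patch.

p* = 1 − e/c = 1 − 0.04/0.22 = 0.8182.
Expected occupied patches = N × p* = 196 × 0.8182 = 160.36 ≈ 160.

160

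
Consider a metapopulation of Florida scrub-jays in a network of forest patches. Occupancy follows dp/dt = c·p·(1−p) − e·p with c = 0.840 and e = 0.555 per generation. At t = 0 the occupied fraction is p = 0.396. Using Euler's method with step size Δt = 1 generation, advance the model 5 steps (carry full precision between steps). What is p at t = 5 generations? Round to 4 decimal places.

Update rule: p ← p + [c·p·(1−p) − e·p]·Δt with Δt = 1.
t = 1: p = 0.39600 + (-0.01887) = 0.37713
t = 2: p = 0.37713 + (-0.01199) = 0.36514
t = 3: p = 0.36514 + (-0.00793) = 0.35721
t = 4: p = 0.35721 + (-0.00538) = 0.35183
t = 5: p = 0.35183 + (-0.00371) = 0.34813

0.3481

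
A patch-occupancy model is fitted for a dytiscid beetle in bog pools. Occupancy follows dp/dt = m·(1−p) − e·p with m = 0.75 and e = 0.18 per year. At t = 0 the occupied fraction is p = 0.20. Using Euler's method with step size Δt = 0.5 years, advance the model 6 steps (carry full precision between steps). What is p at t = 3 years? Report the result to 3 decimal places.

0.792

Update rule: p ← p + [m·(1−p) − e·p]·Δt with Δt = 0.5.
p: 0.20000 → 0.48200  (Δp = +0.28200)
p: 0.48200 → 0.63287  (Δp = +0.15087)
p: 0.63287 → 0.71359  (Δp = +0.08072)
p: 0.71359 → 0.75677  (Δp = +0.04318)
p: 0.75677 → 0.77987  (Δp = +0.02310)
p: 0.77987 → 0.79223  (Δp = +0.01236)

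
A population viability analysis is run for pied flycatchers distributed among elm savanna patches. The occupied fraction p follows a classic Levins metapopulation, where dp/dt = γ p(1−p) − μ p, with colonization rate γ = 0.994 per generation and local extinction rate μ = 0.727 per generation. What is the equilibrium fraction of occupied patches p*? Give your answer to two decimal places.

Setting dp/dt = 0 and dividing through by p* gives γ·(1−p*) = μ.
So p* = 1 − μ/γ = 1 − 0.727/0.994 = 1 − 0.7314 = 0.2686.

0.27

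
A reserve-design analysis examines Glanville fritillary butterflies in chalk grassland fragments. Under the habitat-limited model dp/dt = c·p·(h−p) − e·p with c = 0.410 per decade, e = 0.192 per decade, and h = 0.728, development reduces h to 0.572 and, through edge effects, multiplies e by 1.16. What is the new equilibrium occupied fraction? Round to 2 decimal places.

Before: p* = h − e/c = 0.728 − 0.192/0.410 = 0.728 − 0.4683 = 0.2597.
After: c = 0.41, e = 0.22272, h = 0.572; p* = 0.572 − 0.22272/0.41 = 0.0288.

0.03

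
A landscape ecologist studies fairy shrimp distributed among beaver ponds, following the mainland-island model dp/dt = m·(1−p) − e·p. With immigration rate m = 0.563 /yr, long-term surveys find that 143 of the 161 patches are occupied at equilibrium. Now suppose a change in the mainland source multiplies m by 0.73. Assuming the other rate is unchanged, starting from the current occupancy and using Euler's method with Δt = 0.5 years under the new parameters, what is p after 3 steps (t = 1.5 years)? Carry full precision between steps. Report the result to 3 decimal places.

0.868

Observed p* = 143/161 = 0.88820.
Balance m(1−p*) = e·p* gives e = m(1−p*)/p* = 0.563×0.11180/0.88820 = 0.07087.
Starting from p₀ = 0.88820; update p ← p + (dp/dt)·Δt with the new parameters.
step 1: Δp = -0.00850, p = 0.87970
step 2: Δp = -0.00645, p = 0.87325
step 3: Δp = -0.00490, p = 0.86835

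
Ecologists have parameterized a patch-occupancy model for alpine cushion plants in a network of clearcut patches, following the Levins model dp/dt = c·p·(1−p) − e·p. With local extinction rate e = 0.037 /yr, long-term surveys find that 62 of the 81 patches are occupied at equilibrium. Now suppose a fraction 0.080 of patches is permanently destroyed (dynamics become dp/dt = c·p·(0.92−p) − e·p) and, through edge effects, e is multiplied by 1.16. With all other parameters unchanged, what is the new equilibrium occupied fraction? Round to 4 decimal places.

0.6479

Observed p* = 62/81 = 0.76543.
Balance c(1−p*) = e gives c = e/(1 − 0.76543) = 0.037/0.23457 = 0.15774.
New p* = 0.92 − e/c = 0.92 − 0.04292/0.15774 = 0.64791.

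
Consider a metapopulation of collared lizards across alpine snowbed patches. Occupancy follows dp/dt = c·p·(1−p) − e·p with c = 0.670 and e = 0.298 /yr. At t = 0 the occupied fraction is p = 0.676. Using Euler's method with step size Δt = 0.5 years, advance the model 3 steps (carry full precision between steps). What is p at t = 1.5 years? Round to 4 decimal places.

0.6130

Update rule: p ← p + [c·p·(1−p) − e·p]·Δt with Δt = 0.5.
step 1: Δp = -0.02735, p = 0.64865
step 2: Δp = -0.02030, p = 0.62835
step 3: Δp = -0.01539, p = 0.61296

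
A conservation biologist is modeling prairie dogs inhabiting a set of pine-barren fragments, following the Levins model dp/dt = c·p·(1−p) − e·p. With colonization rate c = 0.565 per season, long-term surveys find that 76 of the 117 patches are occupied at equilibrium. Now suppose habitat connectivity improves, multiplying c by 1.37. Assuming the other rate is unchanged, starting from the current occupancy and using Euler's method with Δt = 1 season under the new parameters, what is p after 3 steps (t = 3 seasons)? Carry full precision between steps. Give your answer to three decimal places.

Observed p* = 76/117 = 0.64957.
Balance c(1−p*) = e gives e = 0.565×(1 − 0.64957) = 0.19799.
Starting from p₀ = 0.64957; update p ← p + (dp/dt)·Δt with the new parameters.
step 1: Δp = +0.04759, p = 0.69716
step 2: Δp = +0.02539, p = 0.72255
step 3: Δp = +0.01212, p = 0.73467

0.735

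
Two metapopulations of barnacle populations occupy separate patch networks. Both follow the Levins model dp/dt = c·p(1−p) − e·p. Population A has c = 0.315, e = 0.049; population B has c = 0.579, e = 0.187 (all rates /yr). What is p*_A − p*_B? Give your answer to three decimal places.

A: p*_A = 1 − 0.049/0.315 = 0.8444.
B: p*_B = 1 − 0.187/0.579 = 0.6770.
p*_A − p*_B = 0.8444 − 0.6770 = 0.1674.

0.167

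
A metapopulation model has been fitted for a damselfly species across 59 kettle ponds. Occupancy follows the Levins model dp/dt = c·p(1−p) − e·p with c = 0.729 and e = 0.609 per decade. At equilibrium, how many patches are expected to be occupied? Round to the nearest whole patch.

p* = 1 − e/c = 1 − 0.609/0.729 = 0.1646.
Expected occupied patches = N × p* = 59 × 0.1646 = 9.71 ≈ 10.

10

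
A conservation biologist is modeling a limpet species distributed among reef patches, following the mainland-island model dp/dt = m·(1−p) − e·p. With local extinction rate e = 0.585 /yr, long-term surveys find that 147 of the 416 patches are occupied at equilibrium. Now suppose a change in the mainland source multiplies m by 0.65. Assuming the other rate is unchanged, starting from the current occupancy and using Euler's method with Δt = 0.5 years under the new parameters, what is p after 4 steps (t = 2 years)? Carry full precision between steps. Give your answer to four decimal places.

0.2742

Observed p* = 147/416 = 0.35337.
Balance m(1−p*) = e·p* gives m = e·p*/(1−p*) = 0.585×0.35337/0.64663 = 0.31968.
Starting from p₀ = 0.35337; update p ← p + (dp/dt)·Δt with the new parameters.
p: 0.35337 → 0.31719  (Δp = -0.03618)
p: 0.31719 → 0.29535  (Δp = -0.02184)
p: 0.29535 → 0.28217  (Δp = -0.01318)
p: 0.28217 → 0.27422  (Δp = -0.00796)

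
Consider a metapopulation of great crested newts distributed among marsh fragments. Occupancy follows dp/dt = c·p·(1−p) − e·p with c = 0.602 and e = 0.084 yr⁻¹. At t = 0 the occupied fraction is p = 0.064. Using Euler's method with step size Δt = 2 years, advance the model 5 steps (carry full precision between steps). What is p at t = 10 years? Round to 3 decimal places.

0.808

Update rule: p ← p + [c·p·(1−p) − e·p]·Δt with Δt = 2.
  1  |  dp/dt·Δt = +0.061372  |  p_1 = 0.125372
  2  |  dp/dt·Δt = +0.110961  |  p_2 = 0.236333
  3  |  dp/dt·Δt = +0.177594  |  p_3 = 0.413927
  4  |  dp/dt·Δt = +0.222540  |  p_4 = 0.636468
  5  |  dp/dt·Δt = +0.171651  |  p_5 = 0.808119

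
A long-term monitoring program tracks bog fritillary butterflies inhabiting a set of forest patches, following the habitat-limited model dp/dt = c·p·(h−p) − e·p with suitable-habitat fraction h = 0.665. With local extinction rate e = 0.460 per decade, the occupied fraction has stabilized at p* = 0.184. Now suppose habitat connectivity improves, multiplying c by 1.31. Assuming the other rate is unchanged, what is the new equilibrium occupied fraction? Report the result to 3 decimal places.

0.298

Balance c(h−p*) = e gives c = e/(0.665 − 0.18400) = 0.460/0.48100 = 0.95634.
New p* = 0.665 − e/c = 0.665 − 0.46000/1.25281 = 0.29783.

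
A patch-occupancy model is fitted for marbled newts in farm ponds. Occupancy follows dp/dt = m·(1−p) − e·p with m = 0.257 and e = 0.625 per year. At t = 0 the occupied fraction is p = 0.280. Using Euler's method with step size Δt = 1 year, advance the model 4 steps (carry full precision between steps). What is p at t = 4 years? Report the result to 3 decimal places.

Update rule: p ← p + [m·(1−p) − e·p]·Δt with Δt = 1.
p: 0.28000 → 0.29004  (Δp = +0.01004)
p: 0.29004 → 0.29122  (Δp = +0.00118)
p: 0.29122 → 0.29136  (Δp = +0.00014)
p: 0.29136 → 0.29138  (Δp = +0.00002)

0.291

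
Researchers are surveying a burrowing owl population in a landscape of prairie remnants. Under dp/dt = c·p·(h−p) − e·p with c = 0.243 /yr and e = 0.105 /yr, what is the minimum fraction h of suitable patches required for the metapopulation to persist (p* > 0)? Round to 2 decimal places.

p* = h − e/c is positive only when h > e/c.
h_min = e/c = 0.105/0.243 = 0.4321.

0.43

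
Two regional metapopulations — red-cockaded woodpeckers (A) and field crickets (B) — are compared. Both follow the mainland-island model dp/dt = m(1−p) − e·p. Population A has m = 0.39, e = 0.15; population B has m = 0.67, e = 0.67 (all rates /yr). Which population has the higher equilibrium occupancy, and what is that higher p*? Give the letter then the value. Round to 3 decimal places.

A, 0.722

A: p*_A = m/(m+e) = 0.39/0.5400 = 0.7222.
B: p*_B = 0.67/1.3400 = 0.5000.
A is higher at 0.7222.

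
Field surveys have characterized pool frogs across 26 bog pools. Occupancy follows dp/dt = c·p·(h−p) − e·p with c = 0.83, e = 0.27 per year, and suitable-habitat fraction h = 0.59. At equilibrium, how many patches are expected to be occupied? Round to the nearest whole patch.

7

p* = h − e/c = 0.59 − 0.3253 = 0.2647.
Expected occupied patches = N × p* = 26 × 0.2647 = 6.88 ≈ 7.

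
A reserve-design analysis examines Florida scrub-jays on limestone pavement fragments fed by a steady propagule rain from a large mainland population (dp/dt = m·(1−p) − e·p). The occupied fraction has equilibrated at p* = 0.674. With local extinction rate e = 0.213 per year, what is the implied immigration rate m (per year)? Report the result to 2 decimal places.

At equilibrium m(1−p*) = e·p*, so m = e·p*/(1−p*).
m = 0.213 × 0.674 / 0.3260 = 0.1436/0.3260 = 0.4404.

0.44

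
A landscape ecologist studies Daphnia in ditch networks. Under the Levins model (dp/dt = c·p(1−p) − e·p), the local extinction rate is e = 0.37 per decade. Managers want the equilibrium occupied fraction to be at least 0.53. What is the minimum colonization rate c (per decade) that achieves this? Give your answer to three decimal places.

0.787

p* = 1 − e/c ≥ 0.53 requires e/c ≤ 0.4700, i.e. c ≥ e/0.4700.
c_min = 0.37/0.4700 = 0.7872.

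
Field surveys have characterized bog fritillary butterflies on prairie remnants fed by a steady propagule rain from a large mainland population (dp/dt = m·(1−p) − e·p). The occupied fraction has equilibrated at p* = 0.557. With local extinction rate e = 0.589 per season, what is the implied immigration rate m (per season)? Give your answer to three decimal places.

0.741

At equilibrium m(1−p*) = e·p*, so m = e·p*/(1−p*).
m = 0.589 × 0.557 / 0.4430 = 0.3281/0.4430 = 0.7406.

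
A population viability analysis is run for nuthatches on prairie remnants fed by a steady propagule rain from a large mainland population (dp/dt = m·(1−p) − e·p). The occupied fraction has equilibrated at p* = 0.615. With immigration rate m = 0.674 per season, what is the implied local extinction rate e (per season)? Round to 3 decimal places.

At equilibrium m(1−p*) = e·p*, so e = m(1−p*)/p*.
e = 0.674 × 0.3850 / 0.615 = 0.4219.

0.422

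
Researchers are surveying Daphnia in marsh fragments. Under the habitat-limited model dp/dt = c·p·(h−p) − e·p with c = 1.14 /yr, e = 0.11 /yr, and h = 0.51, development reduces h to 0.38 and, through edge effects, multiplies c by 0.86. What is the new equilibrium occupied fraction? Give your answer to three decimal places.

0.268

Before: p* = h − e/c = 0.51 − 0.11/1.14 = 0.51 − 0.0965 = 0.4135.
After: c = 0.9804, e = 0.11, h = 0.38; p* = 0.38 − 0.11/0.9804 = 0.2678.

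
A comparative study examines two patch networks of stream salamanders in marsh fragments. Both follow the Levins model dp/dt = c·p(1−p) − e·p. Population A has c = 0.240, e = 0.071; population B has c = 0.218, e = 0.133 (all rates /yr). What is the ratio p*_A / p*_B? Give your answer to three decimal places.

1.806

A: p*_A = 1 − 0.071/0.240 = 0.7042.
B: p*_B = 1 − 0.133/0.218 = 0.3899.
p*_A / p*_B = 0.7042/0.3899 = 1.8060.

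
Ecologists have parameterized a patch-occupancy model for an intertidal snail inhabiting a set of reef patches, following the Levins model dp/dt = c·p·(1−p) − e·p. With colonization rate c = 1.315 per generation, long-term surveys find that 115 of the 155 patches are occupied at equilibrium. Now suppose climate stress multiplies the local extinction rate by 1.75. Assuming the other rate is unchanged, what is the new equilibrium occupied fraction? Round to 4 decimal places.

0.5484

Observed p* = 115/155 = 0.74194.
Balance c(1−p*) = e gives e = 1.315×(1 − 0.74194) = 0.33935.
New p* = 1 − e/c = 1 − 0.59386/1.31500 = 0.54840.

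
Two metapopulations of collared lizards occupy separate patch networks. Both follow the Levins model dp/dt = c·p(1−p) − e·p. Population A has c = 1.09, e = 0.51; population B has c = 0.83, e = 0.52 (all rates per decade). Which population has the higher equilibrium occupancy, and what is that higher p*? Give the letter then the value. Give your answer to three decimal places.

A: p*_A = 1 − 0.51/1.09 = 0.5321.
B: p*_B = 1 − 0.52/0.83 = 0.3735.
A is higher at 0.5321.

A, 0.532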